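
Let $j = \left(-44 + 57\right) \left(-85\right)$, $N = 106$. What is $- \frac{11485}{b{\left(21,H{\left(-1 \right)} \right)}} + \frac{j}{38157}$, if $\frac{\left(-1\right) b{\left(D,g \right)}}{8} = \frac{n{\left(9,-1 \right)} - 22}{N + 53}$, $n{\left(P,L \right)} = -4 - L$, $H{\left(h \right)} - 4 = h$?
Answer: $- \frac{13935858211}{1526280} \approx -9130.6$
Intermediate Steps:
$H{\left(h \right)} = 4 + h$
$j = -1105$ ($j = 13 \left(-85\right) = -1105$)
$b{\left(D,g \right)} = \frac{200}{159}$ ($b{\left(D,g \right)} = - 8 \frac{\left(-4 - -1\right) - 22}{106 + 53} = - 8 \frac{\left(-4 + 1\right) - 22}{159} = - 8 \left(-3 - 22\right) \frac{1}{159} = - 8 \left(\left(-25\right) \frac{1}{159}\right) = \left(-8\right) \left(- \frac{25}{159}\right) = \frac{200}{159}$)
$- \frac{11485}{b{\left(21,H{\left(-1 \right)} \right)}} + \frac{j}{38157} = - \frac{11485}{\frac{200}{159}} - \frac{1105}{38157} = \left(-11485\right) \frac{159}{200} - \frac{1105}{38157} = - \frac{365223}{40} - \frac{1105}{38157} = - \frac{13935858211}{1526280}$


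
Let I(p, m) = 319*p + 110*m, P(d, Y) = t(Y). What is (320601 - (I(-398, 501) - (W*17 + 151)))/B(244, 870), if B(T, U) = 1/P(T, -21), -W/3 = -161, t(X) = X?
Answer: -8417115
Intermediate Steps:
P(d, Y) = Y
W = 483 (W = -3*(-161) = 483)
B(T, U) = -1/21 (B(T, U) = 1/(-21) = -1/21)
I(p, m) = 110*m + 319*p
(320601 - (I(-398, 501) - (W*17 + 151)))/B(244, 870) = (320601 - ((110*501 + 319*(-398)) - (483*17 + 151)))/(-1/21) = (320601 - ((55110 - 126962) - (8211 + 151)))*(-21) = (320601 - (-71852 - 1*8362))*(-21) = (320601 - (-71852 - 8362))*(-21) = (320601 - 1*(-80214))*(-21) = (320601 + 80214)*(-21) = 400815*(-21) = -8417115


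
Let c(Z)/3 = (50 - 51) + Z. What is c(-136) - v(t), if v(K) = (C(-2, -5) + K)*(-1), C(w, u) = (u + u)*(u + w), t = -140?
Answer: -481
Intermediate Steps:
C(w, u) = 2*u*(u + w) (C(w, u) = (2*u)*(u + w) = 2*u*(u + w))
c(Z) = -3 + 3*Z (c(Z) = 3*((50 - 51) + Z) = 3*(-1 + Z) = -3 + 3*Z)
v(K) = -70 - K (v(K) = (2*(-5)*(-5 - 2) + K)*(-1) = (2*(-5)*(-7) + K)*(-1) = (70 + K)*(-1) = -70 - K)
c(-136) - v(t) = (-3 + 3*(-136)) - (-70 - 1*(-140)) = (-3 - 408) - (-70 + 140) = -411 - 1*70 = -411 - 70 = -481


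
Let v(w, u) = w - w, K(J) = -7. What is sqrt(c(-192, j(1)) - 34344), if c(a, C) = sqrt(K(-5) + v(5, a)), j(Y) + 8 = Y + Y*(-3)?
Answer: sqrt(-34344 + I*sqrt(7)) ≈ 0.0071 + 185.32*I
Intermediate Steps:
j(Y) = -8 - 2*Y (j(Y) = -8 + (Y + Y*(-3)) = -8 + (Y - 3*Y) = -8 - 2*Y)
v(w, u) = 0
c(a, C) = I*sqrt(7) (c(a, C) = sqrt(-7 + 0) = sqrt(-7) = I*sqrt(7))
sqrt(c(-192, j(1)) - 34344) = sqrt(I*sqrt(7) - 34344) = sqrt(-34344 + I*sqrt(7))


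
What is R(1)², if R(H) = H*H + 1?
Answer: 4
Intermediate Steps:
R(H) = 1 + H² (R(H) = H² + 1 = 1 + H²)
R(1)² = (1 + 1²)² = (1 + 1)² = 2² = 4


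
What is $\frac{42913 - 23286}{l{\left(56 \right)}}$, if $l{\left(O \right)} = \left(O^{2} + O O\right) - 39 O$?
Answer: $\frac{19627}{4088} \approx 4.8011$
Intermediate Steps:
$l{\left(O \right)} = - 39 O + 2 O^{2}$ ($l{\left(O \right)} = \left(O^{2} + O^{2}\right) - 39 O = 2 O^{2} - 39 O = - 39 O + 2 O^{2}$)
$\frac{42913 - 23286}{l{\left(56 \right)}} = \frac{42913 - 23286}{56 \left(-39 + 2 \cdot 56\right)} = \frac{42913 - 23286}{56 \left(-39 + 112\right)} = \frac{19627}{56 \cdot 73} = \frac{19627}{4088}$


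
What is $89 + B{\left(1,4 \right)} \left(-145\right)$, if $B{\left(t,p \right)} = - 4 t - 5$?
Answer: $1394$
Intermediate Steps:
$B{\left(t,p \right)} = -5 - 4 t$
$89 + B{\left(1,4 \right)} \left(-145\right) = 89 + \left(-5 - 4\right) \left(-145\right) = 89 - -1305 = 89 + 1305 = 1394$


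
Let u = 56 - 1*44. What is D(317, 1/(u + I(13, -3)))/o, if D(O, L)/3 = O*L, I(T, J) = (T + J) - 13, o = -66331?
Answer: -317/198993 ≈ -0.0015930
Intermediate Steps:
u = 12 (u = 56 - 44 = 12)
I(T, J) = -13 + J + T (I(T, J) = (J + T) - 13 = -13 + J + T)
D(O, L) = 3*L*O (D(O, L) = 3*(O*L) = 3*(L*O) = 3*L*O)
D(317, 1/(u + I(13, -3)))/o = (3*317/(12 + (-13 - 3 + 13)))/(-66331) = (3*317/(12 - 3))*(-1/66331) = (3*317/9)*(-1/66331) = (3*(⅑)*317)*(-1/66331) = (317/3)*(-1/66331) = -317/198993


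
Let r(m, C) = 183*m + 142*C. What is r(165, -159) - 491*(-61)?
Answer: 37568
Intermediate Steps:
r(m, C) = 142*C + 183*m
r(165, -159) - 491*(-61) = (142*(-159) + 183*165) - 491*(-61) = (-22578 + 30195) + 29951 = 7617 + 29951 = 37568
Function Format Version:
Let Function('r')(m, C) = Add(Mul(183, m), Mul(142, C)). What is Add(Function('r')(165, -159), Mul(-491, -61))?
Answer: 37568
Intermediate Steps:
Function('r')(m, C) = Add(Mul(142, C), Mul(183, m))
Add(Function('r')(165, -159), Mul(-491, -61)) = Add(Add(Mul(142, -159), Mul(183, 165)), Mul(-491, -61)) = Add(Add(-22578, 30195), 29951) = Add(7617, 29951) = 37568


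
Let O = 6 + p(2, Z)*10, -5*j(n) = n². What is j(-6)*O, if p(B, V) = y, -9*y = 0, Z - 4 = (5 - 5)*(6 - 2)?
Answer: -216/5 ≈ -43.200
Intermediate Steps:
Z = 4 (Z = 4 + (5 - 5)*(6 - 2) = 4 + 0*4 = 4 + 0 = 4)
y = 0 (y = -⅑*0 = 0)
j(n) = -n²/5
p(B, V) = 0
O = 6 (O = 6 + 0*10 = 6 + 0 = 6)
j(-6)*O = -⅕*(-6)²*6 = -⅕*36*6 = -36/5*6 = -216/5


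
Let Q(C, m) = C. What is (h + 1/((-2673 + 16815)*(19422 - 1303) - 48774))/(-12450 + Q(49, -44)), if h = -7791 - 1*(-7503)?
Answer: 73782755711/3177013727724 ≈ 0.023224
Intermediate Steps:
h = -288 (h = -7791 + 7503 = -288)
(h + 1/((-2673 + 16815)*(19422 - 1303) - 48774))/(-12450 + Q(49, -44)) = (-288 + 1/((-2673 + 16815)*(19422 - 1303) - 48774))/(-12450 + 49) = (-288 + 1/(14142*18119 - 48774))/(-12401) = (-288 + 1/(256238898 - 48774))*(-1/12401) = (-288 + 1/256190124)*(-1/12401) = -73782755711/256190124*(-1/12401) = 73782755711/3177013727724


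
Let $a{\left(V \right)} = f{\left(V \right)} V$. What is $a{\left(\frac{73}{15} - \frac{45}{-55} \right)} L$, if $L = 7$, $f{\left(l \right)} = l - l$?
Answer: $0$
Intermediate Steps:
$f{\left(l \right)} = 0$
$a{\left(V \right)} = 0$ ($a{\left(V \right)} = 0 V = 0$)
$a{\left(\frac{73}{15} - \frac{45}{-55} \right)} L = 0 \cdot 7 = 0$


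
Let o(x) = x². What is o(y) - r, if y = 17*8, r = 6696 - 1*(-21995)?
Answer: -10195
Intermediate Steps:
r = 28691 (r = 6696 + 21995 = 28691)
y = 136
o(y) - r = 136² - 1*28691 = 18496 - 28691 = -10195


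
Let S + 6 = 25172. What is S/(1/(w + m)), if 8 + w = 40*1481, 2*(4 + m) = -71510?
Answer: 590721518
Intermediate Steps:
m = -35759 (m = -4 + (1/2)*(-71510) = -4 - 35755 = -35759)
w = 59232 (w = -8 + 40*1481 = -8 + 59240 = 59232)
S = 25166 (S = -6 + 25172 = 25166)
S/(1/(w + m)) = 25166/(1/(59232 - 35759)) = 25166/(1/23473) = 25166*23473 = 590721518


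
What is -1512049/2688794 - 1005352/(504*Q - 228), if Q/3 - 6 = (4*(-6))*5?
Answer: 610552704071/116018772306 ≈ 5.2625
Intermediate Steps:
Q = -342 (Q = 18 + 3*((4*(-6))*5) = 18 + 3*(-24*5) = 18 + 3*(-120) = 18 - 360 = -342)
-1512049/2688794 - 1005352/(504*Q - 228) = -1512049/2688794 - 1005352/(504*(-342) - 228) = -1512049*1/2688794 - 1005352/(-172368 - 228) = -1512049/2688794 - 1005352/(-172596) = -1512049/2688794 - 1005352*(-1/172596) = -1512049/2688794 + 251338/43149 = 610552704071/116018772306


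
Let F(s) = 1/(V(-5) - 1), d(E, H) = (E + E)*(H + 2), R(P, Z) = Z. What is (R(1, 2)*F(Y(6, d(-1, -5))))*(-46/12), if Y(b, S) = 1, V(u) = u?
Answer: 23/18 ≈ 1.2778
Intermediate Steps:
d(E, H) = 2*E*(2 + H) (d(E, H) = (2*E)*(2 + H) = 2*E*(2 + H))
F(s) = -⅙ (F(s) = 1/(-5 - 1) = 1/(-6) = -⅙)
(R(1, 2)*F(Y(6, d(-1, -5))))*(-46/12) = (2*(-⅙))*(-46/12) = -(-46)/(3*12) = -⅓*(-23/6) = 23/18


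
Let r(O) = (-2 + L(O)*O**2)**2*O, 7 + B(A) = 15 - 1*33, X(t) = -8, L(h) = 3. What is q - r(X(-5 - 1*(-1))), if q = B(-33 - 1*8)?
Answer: 288775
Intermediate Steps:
B(A) = -25 (B(A) = -7 + (15 - 1*33) = -7 + (15 - 33) = -7 - 18 = -25)
q = -25
r(O) = O*(-2 + 3*O**2)**2 (r(O) = (-2 + 3*O**2)**2*O = O*(-2 + 3*O**2)**2)
q - r(X(-5 - 1*(-1))) = -25 - (-8)*(-2 + 3*(-8)**2)**2 = -25 - (-8)*(-2 + 3*64)**2 = -25 - (-8)*(-2 + 192)**2 = -25 - (-8)*190**2 = -25 - (-8)*36100 = -25 - 1*(-288800) = -25 + 288800 = 288775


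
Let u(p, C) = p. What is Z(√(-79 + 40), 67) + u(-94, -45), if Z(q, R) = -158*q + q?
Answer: -94 - 157*I*√39 ≈ -94.0 - 980.46*I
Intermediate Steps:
Z(q, R) = -157*q
Z(√(-79 + 40), 67) + u(-94, -45) = -157*√(-79 + 40) - 94 = -157*I*√39 - 94 = -94 - 157*I*√39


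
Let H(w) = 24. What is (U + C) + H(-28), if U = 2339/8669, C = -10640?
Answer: -92027765/8669 ≈ -10616.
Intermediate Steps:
U = 2339/8669 (U = 2339*(1/8669) = 2339/8669 ≈ 0.26981)
(U + C) + H(-28) = (2339/8669 - 10640) + 24 = -92235821/8669 + 24 = -92027765/8669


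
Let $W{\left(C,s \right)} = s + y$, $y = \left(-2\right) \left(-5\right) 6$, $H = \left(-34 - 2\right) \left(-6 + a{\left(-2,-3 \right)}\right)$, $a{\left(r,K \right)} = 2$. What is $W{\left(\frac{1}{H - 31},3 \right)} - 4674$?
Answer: $-4611$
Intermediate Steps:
$H = 144$ ($H = \left(-34 - 2\right) \left(-6 + 2\right) = \left(-36\right) \left(-4\right) = 144$)
$y = 60$ ($y = 10 \cdot 6 = 60$)
$W{\left(C,s \right)} = 60 + s$ ($W{\left(C,s \right)} = s + 60 = 60 + s$)
$W{\left(\frac{1}{H - 31},3 \right)} - 4674 = \left(60 + 3\right) - 4674 = 63 - 4674 = -4611$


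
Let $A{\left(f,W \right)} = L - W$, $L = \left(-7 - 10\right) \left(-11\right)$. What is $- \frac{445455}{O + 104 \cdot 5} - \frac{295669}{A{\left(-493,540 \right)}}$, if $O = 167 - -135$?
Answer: $\frac{28598101}{96722} \approx 295.67$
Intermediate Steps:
$O = 302$ ($O = 167 + 135 = 302$)
$L = 187$ ($L = \left(-17\right) \left(-11\right) = 187$)
$A{\left(f,W \right)} = 187 - W$
$- \frac{445455}{O + 104 \cdot 5} - \frac{295669}{A{\left(-493,540 \right)}} = - \frac{445455}{302 + 104 \cdot 5} - \frac{295669}{187 - 540} = - \frac{445455}{302 + 520} - \frac{295669}{187 - 540} = - \frac{445455}{822} - \frac{295669}{-353} = \left(-445455\right) \frac{1}{822} - - \frac{295669}{353} = - \frac{148485}{274} + \frac{295669}{353} = \frac{28598101}{96722}$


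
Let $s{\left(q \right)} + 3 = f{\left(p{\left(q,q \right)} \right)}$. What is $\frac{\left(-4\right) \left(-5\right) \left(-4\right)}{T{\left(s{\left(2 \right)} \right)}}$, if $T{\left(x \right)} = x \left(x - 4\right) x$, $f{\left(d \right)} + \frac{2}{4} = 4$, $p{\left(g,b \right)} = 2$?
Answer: $\frac{640}{7} \approx 91.429$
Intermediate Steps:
$f{\left(d \right)} = \frac{7}{2}$ ($f{\left(d \right)} = - \frac{1}{2} + 4 = \frac{7}{2}$)
$s{\left(q \right)} = \frac{1}{2}$ ($s{\left(q \right)} = -3 + \frac{7}{2} = \frac{1}{2}$)
$T{\left(x \right)} = x^{2} \left(-4 + x\right)$ ($T{\left(x \right)} = x \left(-4 + x\right) x = x^{2} \left(-4 + x\right)$)
$\frac{\left(-4\right) \left(-5\right) \left(-4\right)}{T{\left(s{\left(2 \right)} \right)}} = \frac{\left(-4\right) \left(-5\right) \left(-4\right)}{\left(\frac{1}{2}\right)^{2} \left(-4 + \frac{1}{2}\right)} = \frac{20 \left(-4\right)}{\frac{1}{4} \left(- \frac{7}{2}\right)} = \frac{1}{- \frac{7}{8}} \left(-80\right) = \left(- \frac{8}{7}\right) \left(-80\right) = \frac{640}{7}$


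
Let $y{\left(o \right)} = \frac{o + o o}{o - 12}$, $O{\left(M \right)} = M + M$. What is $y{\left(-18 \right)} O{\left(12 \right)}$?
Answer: $- \frac{1224}{5} \approx -244.8$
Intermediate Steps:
$O{\left(M \right)} = 2 M$
$y{\left(o \right)} = \frac{o + o^{2}}{-12 + o}$
$y{\left(-18 \right)} O{\left(12 \right)} = - \frac{18 \left(1 - 18\right)}{-12 - 18} \cdot 2 \cdot 12 = \left(-18\right) \frac{1}{-30} \left(-17\right) 24 = \left(-18\right) \left(- \frac{1}{30}\right) \left(-17\right) 24 = \left(- \frac{51}{5}\right) 24 = - \frac{1224}{5}$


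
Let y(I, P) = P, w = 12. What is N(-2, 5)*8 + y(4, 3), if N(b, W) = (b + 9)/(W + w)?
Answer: 107/17 ≈ 6.2941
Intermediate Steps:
N(b, W) = (9 + b)/(12 + W) (N(b, W) = (b + 9)/(W + 12) = (9 + b)/(12 + W))
N(-2, 5)*8 + y(4, 3) = ((9 - 2)/(12 + 5))*8 + 3 = (7/17)*8 + 3 = 56/17 + 3 = 107/17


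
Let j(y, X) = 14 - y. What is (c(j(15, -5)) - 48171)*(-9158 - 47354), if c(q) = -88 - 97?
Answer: 2732694272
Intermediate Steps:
c(q) = -185
(c(j(15, -5)) - 48171)*(-9158 - 47354) = (-185 - 48171)*(-9158 - 47354) = -48356*(-56512) = 2732694272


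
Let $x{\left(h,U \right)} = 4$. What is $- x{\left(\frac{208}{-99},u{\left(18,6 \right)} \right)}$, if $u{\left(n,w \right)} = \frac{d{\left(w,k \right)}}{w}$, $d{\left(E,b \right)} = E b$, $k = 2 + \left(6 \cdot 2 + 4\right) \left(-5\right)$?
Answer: $-4$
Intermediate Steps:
$k = -78$ ($k = 2 + \left(12 + 4\right) \left(-5\right) = 2 + 16 \left(-5\right) = 2 - 80 = -78$)
$u{\left(n,w \right)} = -78$ ($u{\left(n,w \right)} = \frac{w \left(-78\right)}{w} = \frac{\left(-78\right) w}{w} = -78$)
$- x{\left(\frac{208}{-99},u{\left(18,6 \right)} \right)} = \left(-1\right) 4 = -4$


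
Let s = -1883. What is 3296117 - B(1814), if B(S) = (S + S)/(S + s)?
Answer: 227435701/69 ≈ 3.2962e+6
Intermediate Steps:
B(S) = 2*S/(-1883 + S) (B(S) = (S + S)/(S - 1883) = (2*S)/(-1883 + S) = 2*S/(-1883 + S))
3296117 - B(1814) = 3296117 - 2*1814/(-1883 + 1814) = 3296117 - 2*1814/(-69) = 3296117 - 2*1814*(-1)/69 = 3296117 - 1*(-3628/69) = 3296117 + 3628/69 = 227435701/69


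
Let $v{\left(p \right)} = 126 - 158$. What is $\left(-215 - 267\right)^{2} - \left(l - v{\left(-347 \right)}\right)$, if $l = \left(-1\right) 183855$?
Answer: $416147$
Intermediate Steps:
$v{\left(p \right)} = -32$ ($v{\left(p \right)} = 126 - 158 = -32$)
$l = -183855$
$\left(-215 - 267\right)^{2} - \left(l - v{\left(-347 \right)}\right) = \left(-215 - 267\right)^{2} - \left(-183855 - -32\right) = \left(-482\right)^{2} - \left(-183855 + 32\right) = 232324 - -183823 = 232324 + 183823 = 416147$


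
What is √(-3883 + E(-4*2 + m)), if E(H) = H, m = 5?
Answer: I*√3886 ≈ 62.338*I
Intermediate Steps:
√(-3883 + E(-4*2 + m)) = √(-3883 + (-4*2 + 5)) = √(-3883 + (-8 + 5)) = √(-3883 - 3) = √(-3886) = I*√3886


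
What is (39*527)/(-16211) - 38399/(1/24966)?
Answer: -1195460785779/1247 ≈ -9.5867e+8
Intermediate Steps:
(39*527)/(-16211) - 38399/(1/24966) = 20553*(-1/16211) - 38399/1/24966 = -1581/1247 - 38399*24966 = -1581/1247 - 958669434 = -1195460785779/1247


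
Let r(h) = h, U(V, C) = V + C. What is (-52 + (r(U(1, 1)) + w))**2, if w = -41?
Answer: 8281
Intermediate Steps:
U(V, C) = C + V
(-52 + (r(U(1, 1)) + w))**2 = (-52 + ((1 + 1) - 41))**2 = (-52 + (2 - 41))**2 = (-52 - 39)**2 = (-91)**2 = 8281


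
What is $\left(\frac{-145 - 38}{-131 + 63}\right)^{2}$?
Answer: $\frac{33489}{4624} \approx 7.2424$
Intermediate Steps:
$\left(\frac{-145 - 38}{-131 + 63}\right)^{2} = \left(- \frac{183}{-68}\right)^{2} = \left(\left(-183\right) \left(- \frac{1}{68}\right)\right)^{2} = \left(\frac{183}{68}\right)^{2} = \frac{33489}{4624}$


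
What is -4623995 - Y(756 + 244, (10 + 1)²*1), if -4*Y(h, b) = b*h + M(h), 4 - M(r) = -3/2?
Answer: -36749949/8 ≈ -4.5937e+6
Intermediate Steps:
M(r) = 11/2 (M(r) = 4 - (-3)/2 = 4 - 1*(-3/2) = 4 + 3/2 = 11/2)
Y(h, b) = -11/8 - b*h/4 (Y(h, b) = -(b*h + 11/2)/4 = -(11/2 + b*h)/4 = -11/8 - b*h/4)
-4623995 - Y(756 + 244, (10 + 1)²*1) = -4623995 - (-11/8 - (10 + 1)²*1*(756 + 244)/4) = -4623995 - (-11/8 - ¼*11²*1*1000) = -4623995 - (-11/8 - ¼*121*1*1000) = -4623995 - (-11/8 - ¼*121*1000) = -4623995 - (-11/8 - 30250) = -4623995 - 1*(-242011/8) = -4623995 + 242011/8 = -36749949/8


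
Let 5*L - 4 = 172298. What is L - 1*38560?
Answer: -20498/5 ≈ -4099.6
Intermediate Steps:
L = 172302/5 (L = ⅘ + (⅕)*172298 = ⅘ + 172298/5 = 172302/5 ≈ 34460.)
L - 1*38560 = 172302/5 - 1*38560 = 172302/5 - 38560 = -20498/5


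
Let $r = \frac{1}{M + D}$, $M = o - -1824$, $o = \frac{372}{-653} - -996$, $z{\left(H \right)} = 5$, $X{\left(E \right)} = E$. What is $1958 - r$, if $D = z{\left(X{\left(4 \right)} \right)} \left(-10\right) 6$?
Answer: $\frac{3221277451}{1645188} \approx 1958.0$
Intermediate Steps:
$o = \frac{650016}{653}$ ($o = 372 \left(- \frac{1}{653}\right) + 996 = - \frac{372}{653} + 996 = \frac{650016}{653} \approx 995.43$)
$D = -300$ ($D = 5 \left(-10\right) 6 = \left(-50\right) 6 = -300$)
$M = \frac{1841088}{653}$ ($M = \frac{650016}{653} - -1824 = \frac{650016}{653} + 1824 = \frac{1841088}{653} \approx 2819.4$)
$r = \frac{653}{1645188}$ ($r = \frac{1}{\frac{1841088}{653} - 300} = \frac{1}{\frac{1645188}{653}} = \frac{653}{1645188} \approx 0.00039692$)
$1958 - r = 1958 - \frac{653}{1645188} = \frac{3221277451}{1645188}$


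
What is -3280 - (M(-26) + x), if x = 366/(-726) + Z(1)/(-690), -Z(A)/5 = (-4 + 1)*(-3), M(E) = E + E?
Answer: -17964605/5566 ≈ -3227.6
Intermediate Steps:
M(E) = 2*E
Z(A) = -45 (Z(A) = -5*(-4 + 1)*(-3) = -(-15)*(-3) = -5*9 = -45)
x = -2443/5566 (x = 366/(-726) - 45/(-690) = 366*(-1/726) - 45*(-1/690) = -61/121 + 3/46 = -2443/5566 ≈ -0.43891)
-3280 - (M(-26) + x) = -3280 - (2*(-26) - 2443/5566) = -3280 - (-52 - 2443/5566) = -3280 - 1*(-291875/5566) = -3280 + 291875/5566 = -17964605/5566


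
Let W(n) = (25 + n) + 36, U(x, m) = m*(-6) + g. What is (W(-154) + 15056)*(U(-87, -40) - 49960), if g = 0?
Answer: -743960360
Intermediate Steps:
U(x, m) = -6*m (U(x, m) = m*(-6) + 0 = -6*m + 0 = -6*m)
W(n) = 61 + n
(W(-154) + 15056)*(U(-87, -40) - 49960) = ((61 - 154) + 15056)*(-6*(-40) - 49960) = (-93 + 15056)*(240 - 49960) = 14963*(-49720) = -743960360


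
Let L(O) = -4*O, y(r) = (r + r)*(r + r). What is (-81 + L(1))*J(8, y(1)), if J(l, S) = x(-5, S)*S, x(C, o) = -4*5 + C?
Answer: 8500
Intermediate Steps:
x(C, o) = -20 + C
y(r) = 4*r² (y(r) = (2*r)*(2*r) = 4*r²)
J(l, S) = -25*S (J(l, S) = (-20 - 5)*S = -25*S)
(-81 + L(1))*J(8, y(1)) = (-81 - 4*1)*(-100*1²) = (-81 - 4)*(-100) = -(-2125)*4 = -85*(-100) = 8500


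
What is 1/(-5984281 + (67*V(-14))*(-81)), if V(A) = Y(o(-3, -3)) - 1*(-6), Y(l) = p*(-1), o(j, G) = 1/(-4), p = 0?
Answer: -1/6016843 ≈ -1.6620e-7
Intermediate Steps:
o(j, G) = -¼
Y(l) = 0 (Y(l) = 0*(-1) = 0)
V(A) = 6 (V(A) = 0 - 1*(-6) = 0 + 6 = 6)
1/(-5984281 + (67*V(-14))*(-81)) = 1/(-5984281 + (67*6)*(-81)) = 1/(-5984281 + 402*(-81)) = 1/(-5984281 - 32562) = 1/(-6016843) = -1/6016843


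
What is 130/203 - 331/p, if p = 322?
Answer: -517/1334 ≈ -0.38756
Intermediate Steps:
130/203 - 331/p = 130/203 - 331/322 = -517/1334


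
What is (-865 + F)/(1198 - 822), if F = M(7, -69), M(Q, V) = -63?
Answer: -116/47 ≈ -2.4681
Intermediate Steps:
F = -63
(-865 + F)/(1198 - 822) = (-865 - 63)/(1198 - 822) = -928/376 = -928*1/376 = -116/47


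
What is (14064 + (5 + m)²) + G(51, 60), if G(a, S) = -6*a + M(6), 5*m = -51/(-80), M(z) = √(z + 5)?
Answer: 2205486601/160000 + √11 ≈ 13788.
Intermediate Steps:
M(z) = √(5 + z)
m = 51/400 (m = (-51/(-80))/5 = (-51*(-1/80))/5 = (⅕)*(51/80) = 51/400 ≈ 0.12750)
G(a, S) = √11 - 6*a (G(a, S) = -6*a + √(5 + 6) = -6*a + √11 = √11 - 6*a)
(14064 + (5 + m)²) + G(51, 60) = (14064 + (5 + 51/400)²) + (√11 - 6*51) = (14064 + (2051/400)²) + (√11 - 306) = (14064 + 4206601/160000) + (-306 + √11) = 2254446601/160000 + (-306 + √11) = 2205486601/160000 + √11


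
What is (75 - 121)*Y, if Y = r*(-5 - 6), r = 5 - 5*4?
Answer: -7590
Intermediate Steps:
r = -15 (r = 5 - 20 = -15)
Y = 165 (Y = -15*(-5 - 6) = -15*(-11) = 165)
(75 - 121)*Y = (75 - 121)*165 = -46*165 = -7590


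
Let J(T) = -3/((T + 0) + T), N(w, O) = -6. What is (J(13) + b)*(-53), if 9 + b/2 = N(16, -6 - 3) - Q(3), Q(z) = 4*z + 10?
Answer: 102131/26 ≈ 3928.1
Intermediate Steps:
Q(z) = 10 + 4*z
b = -74 (b = -18 + 2*(-6 - (10 + 4*3)) = -18 + 2*(-6 - (10 + 12)) = -18 + 2*(-6 - 1*22) = -18 + 2*(-6 - 22) = -18 + 2*(-28) = -18 - 56 = -74)
J(T) = -3/(2*T) (J(T) = -3/(T + T) = -3*1/(2*T) = -3/(2*T))
(J(13) + b)*(-53) = (-3/2/13 - 74)*(-53) = (-3/2*1/13 - 74)*(-53) = (-3/26 - 74)*(-53) = -1927/26*(-53) = 102131/26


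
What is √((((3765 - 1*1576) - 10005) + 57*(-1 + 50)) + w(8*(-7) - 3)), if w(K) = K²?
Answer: I*√1542 ≈ 39.268*I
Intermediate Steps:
√((((3765 - 1*1576) - 10005) + 57*(-1 + 50)) + w(8*(-7) - 3)) = √((((3765 - 1*1576) - 10005) + 57*(-1 + 50)) + (8*(-7) - 3)²) = √((((3765 - 1576) - 10005) + 57*49) + (-56 - 3)²) = √(((2189 - 10005) + 2793) + (-59)²) = √((-7816 + 2793) + 3481) = √(-5023 + 3481) = √(-1542) = I*√1542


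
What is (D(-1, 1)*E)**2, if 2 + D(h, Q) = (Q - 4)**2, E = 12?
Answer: 7056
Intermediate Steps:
D(h, Q) = -2 + (-4 + Q)**2 (D(h, Q) = -2 + (Q - 4)**2 = -2 + (-4 + Q)**2)
(D(-1, 1)*E)**2 = ((-2 + (-4 + 1)**2)*12)**2 = ((-2 + (-3)**2)*12)**2 = ((-2 + 9)*12)**2 = (7*12)**2 = 84**2 = 7056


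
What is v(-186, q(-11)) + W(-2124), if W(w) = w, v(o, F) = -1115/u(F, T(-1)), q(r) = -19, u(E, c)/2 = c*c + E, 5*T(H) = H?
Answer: -1985677/948 ≈ -2094.6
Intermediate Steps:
T(H) = H/5
u(E, c) = 2*E + 2*c**2 (u(E, c) = 2*(c*c + E) = 2*(c**2 + E) = 2*(E + c**2) = 2*E + 2*c**2)
v(o, F) = -1115/(2/25 + 2*F) (v(o, F) = -1115/(2*F + 2*((1/5)*(-1))**2) = -1115/(2*F + 2*(-1/5)**2) = -1115/(2*F + 2*(1/25)) = -1115/(2*F + 2/25) = -1115/(2/25 + 2*F))
v(-186, q(-11)) + W(-2124) = -27875/(2 + 50*(-19)) - 2124 = -27875/(2 - 950) - 2124 = -27875/(-948) - 2124 = -27875*(-1/948) - 2124 = 27875/948 - 2124 = -1985677/948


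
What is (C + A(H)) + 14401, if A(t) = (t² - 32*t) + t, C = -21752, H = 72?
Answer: -4399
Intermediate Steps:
A(t) = t² - 31*t
(C + A(H)) + 14401 = (-21752 + 72*(-31 + 72)) + 14401 = (-21752 + 72*41) + 14401 = (-21752 + 2952) + 14401 = -18800 + 14401 = -4399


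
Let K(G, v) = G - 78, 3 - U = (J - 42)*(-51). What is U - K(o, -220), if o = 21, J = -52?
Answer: -4734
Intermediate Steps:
U = -4791 (U = 3 - (-52 - 42)*(-51) = 3 - (-94)*(-51) = 3 - 1*4794 = 3 - 4794 = -4791)
K(G, v) = -78 + G
U - K(o, -220) = -4791 - (-78 + 21) = -4791 - 1*(-57) = -4791 + 57 = -4734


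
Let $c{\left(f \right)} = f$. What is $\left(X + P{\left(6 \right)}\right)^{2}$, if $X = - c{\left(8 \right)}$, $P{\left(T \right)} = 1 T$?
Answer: $4$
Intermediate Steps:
$P{\left(T \right)} = T$
$X = -8$ ($X = \left(-1\right) 8 = -8$)
$\left(X + P{\left(6 \right)}\right)^{2} = \left(-8 + 6\right)^{2} = \left(-2\right)^{2} = 4$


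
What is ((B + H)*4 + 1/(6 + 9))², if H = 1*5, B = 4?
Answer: 292681/225 ≈ 1300.8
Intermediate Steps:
H = 5
((B + H)*4 + 1/(6 + 9))² = ((4 + 5)*4 + 1/(6 + 9))² = (9*4 + 1/15)² = (36 + 1/15)² = (541/15)² = 292681/225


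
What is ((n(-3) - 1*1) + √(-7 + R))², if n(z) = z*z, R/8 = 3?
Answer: (8 + √17)² ≈ 146.97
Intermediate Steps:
R = 24 (R = 8*3 = 24)
n(z) = z²
((n(-3) - 1*1) + √(-7 + R))² = (((-3)² - 1*1) + √(-7 + 24))² = ((9 - 1) + √17)² = (8 + √17)²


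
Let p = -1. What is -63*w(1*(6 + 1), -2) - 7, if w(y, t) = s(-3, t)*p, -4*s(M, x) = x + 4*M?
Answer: 427/2 ≈ 213.50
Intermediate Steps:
s(M, x) = -M - x/4 (s(M, x) = -(x + 4*M)/4 = -M - x/4)
w(y, t) = -3 + t/4 (w(y, t) = (-1*(-3) - t/4)*(-1) = (3 - t/4)*(-1) = -3 + t/4)
-63*w(1*(6 + 1), -2) - 7 = -63*(-3 + (¼)*(-2)) - 7 = -63*(-3 - ½) - 7 = -63*(-7/2) - 7 = 441/2 - 7 = 427/2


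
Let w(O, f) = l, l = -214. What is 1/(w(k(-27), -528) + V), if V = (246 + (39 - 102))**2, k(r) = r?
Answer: 1/33275 ≈ 3.0053e-5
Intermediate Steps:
w(O, f) = -214
V = 33489 (V = (246 - 63)**2 = 183**2 = 33489)
1/(w(k(-27), -528) + V) = 1/(-214 + 33489) = 1/33275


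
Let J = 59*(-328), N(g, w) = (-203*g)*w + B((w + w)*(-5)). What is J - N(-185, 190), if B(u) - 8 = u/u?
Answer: -7154811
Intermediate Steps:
B(u) = 9 (B(u) = 8 + u/u = 8 + 1 = 9)
N(g, w) = 9 - 203*g*w (N(g, w) = (-203*g)*w + 9 = -203*g*w + 9 = 9 - 203*g*w)
J = -19352
J - N(-185, 190) = -19352 - (9 - 203*(-185)*190) = -19352 - (9 + 7135450) = -19352 - 1*7135459 = -19352 - 7135459 = -7154811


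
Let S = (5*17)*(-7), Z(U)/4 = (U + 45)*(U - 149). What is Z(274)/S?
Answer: -31900/119 ≈ -268.07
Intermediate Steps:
Z(U) = 4*(-149 + U)*(45 + U) (Z(U) = 4*((U + 45)*(U - 149)) = 4*((45 + U)*(-149 + U)) = 4*((-149 + U)*(45 + U)) = 4*(-149 + U)*(45 + U))
S = -595 (S = 85*(-7) = -595)
Z(274)/S = (-26820 - 416*274 + 4*274²)/(-595) = (-26820 - 113984 + 4*75076)*(-1/595) = (-26820 - 113984 + 300304)*(-1/595) = 159500*(-1/595) = -31900/119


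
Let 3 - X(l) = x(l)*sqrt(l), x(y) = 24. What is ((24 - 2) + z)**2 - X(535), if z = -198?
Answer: 30973 + 24*sqrt(535) ≈ 31528.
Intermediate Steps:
X(l) = 3 - 24*sqrt(l)
((24 - 2) + z)**2 - X(535) = ((24 - 2) - 198)**2 - (3 - 24*sqrt(535)) = (22 - 198)**2 + (-3 + 24*sqrt(535)) = (-176)**2 + (-3 + 24*sqrt(535)) = 30976 + (-3 + 24*sqrt(535)) = 30973 + 24*sqrt(535)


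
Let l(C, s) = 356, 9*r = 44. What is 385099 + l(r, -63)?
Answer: 385455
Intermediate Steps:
r = 44/9 (r = (⅑)*44 = 44/9 ≈ 4.8889)
385099 + l(r, -63) = 385099 + 356 = 385455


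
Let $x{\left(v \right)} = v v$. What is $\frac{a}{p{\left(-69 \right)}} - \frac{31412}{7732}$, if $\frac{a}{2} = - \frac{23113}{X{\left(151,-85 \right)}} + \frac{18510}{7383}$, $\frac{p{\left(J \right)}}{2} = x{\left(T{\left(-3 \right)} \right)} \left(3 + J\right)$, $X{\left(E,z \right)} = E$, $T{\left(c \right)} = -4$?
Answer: $- \frac{2973533574589}{758550210528} \approx -3.92$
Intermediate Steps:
$x{\left(v \right)} = v^{2}$
$p{\left(J \right)} = 96 + 32 J$ ($p{\left(J \right)} = 2 \left(-4\right)^{2} \left(3 + J\right) = 2 \cdot 16 \left(3 + J\right) = 2 \left(48 + 16 J\right) = 96 + 32 J$)
$a = - \frac{111898846}{371611}$ ($a = 2 \left(- \frac{23113}{151} + \frac{18510}{7383}\right) = 2 \left(\left(-23113\right) \frac{1}{151} + 18510 \cdot \frac{1}{7383}\right) = 2 \left(- \frac{23113}{151} + \frac{6170}{2461}\right) = 2 \left(- \frac{55949423}{371611}\right) = - \frac{111898846}{371611} \approx -301.12$)
$\frac{a}{p{\left(-69 \right)}} - \frac{31412}{7732} = - \frac{111898846}{371611 \left(96 + 32 \left(-69\right)\right)} - \frac{31412}{7732} = - \frac{111898846}{371611 \left(96 - 2208\right)} - \frac{7853}{1933} = - \frac{111898846}{371611 \left(-2112\right)} - \frac{7853}{1933} = \left(- \frac{111898846}{371611}\right) \left(- \frac{1}{2112}\right) - \frac{7853}{1933} = \frac{55949423}{392421216} - \frac{7853}{1933} = - \frac{2973533574589}{758550210528}$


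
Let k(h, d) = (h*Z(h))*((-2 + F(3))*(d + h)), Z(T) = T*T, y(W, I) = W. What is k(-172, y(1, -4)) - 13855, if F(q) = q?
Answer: 870110753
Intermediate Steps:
Z(T) = T²
k(h, d) = h³*(d + h) (k(h, d) = (h*h²)*((-2 + 3)*(d + h)) = h³*(1*(d + h)) = h³*(d + h))
k(-172, y(1, -4)) - 13855 = (-172)³*(1 - 172) - 13855 = -5088448*(-171) - 13855 = 870124608 - 13855 = 870110753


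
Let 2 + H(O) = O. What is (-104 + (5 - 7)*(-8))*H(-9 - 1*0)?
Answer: 968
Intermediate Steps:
H(O) = -2 + O
(-104 + (5 - 7)*(-8))*H(-9 - 1*0) = (-104 + (5 - 7)*(-8))*(-2 + (-9 - 1*0)) = (-104 - 2*(-8))*(-2 + (-9 + 0)) = (-104 + 16)*(-2 - 9) = -88*(-11) = 968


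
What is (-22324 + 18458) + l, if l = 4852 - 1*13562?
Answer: -12576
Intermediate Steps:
l = -8710 (l = 4852 - 13562 = -8710)
(-22324 + 18458) + l = (-22324 + 18458) - 8710 = -3866 - 8710 = -12576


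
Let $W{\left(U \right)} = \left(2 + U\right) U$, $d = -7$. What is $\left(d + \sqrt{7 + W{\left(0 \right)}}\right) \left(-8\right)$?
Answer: $56 - 8 \sqrt{7} \approx 34.834$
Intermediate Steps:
$W{\left(U \right)} = U \left(2 + U\right)$
$\left(d + \sqrt{7 + W{\left(0 \right)}}\right) \left(-8\right) = \left(-7 + \sqrt{7 + 0 \left(2 + 0\right)}\right) \left(-8\right) = \left(-7 + \sqrt{7 + 0 \cdot 2}\right) \left(-8\right) = \left(-7 + \sqrt{7 + 0}\right) \left(-8\right) = \left(-7 + \sqrt{7}\right) \left(-8\right) = 56 - 8 \sqrt{7}$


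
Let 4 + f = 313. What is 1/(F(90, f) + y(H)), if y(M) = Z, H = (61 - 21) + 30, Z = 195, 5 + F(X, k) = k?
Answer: 1/499 ≈ 0.0020040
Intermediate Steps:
f = 309 (f = -4 + 313 = 309)
F(X, k) = -5 + k
H = 70 (H = 40 + 30 = 70)
y(M) = 195
1/(F(90, f) + y(H)) = 1/((-5 + 309) + 195) = 1/(304 + 195) = 1/499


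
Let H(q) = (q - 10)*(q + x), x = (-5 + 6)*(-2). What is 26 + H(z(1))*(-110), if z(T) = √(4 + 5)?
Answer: 796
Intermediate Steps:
x = -2 (x = 1*(-2) = -2)
z(T) = 3 (z(T) = √9 = 3)
H(q) = (-10 + q)*(-2 + q) (H(q) = (q - 10)*(q - 2) = (-10 + q)*(-2 + q))
26 + H(z(1))*(-110) = 26 + (20 + 3² - 12*3)*(-110) = 26 + (20 + 9 - 36)*(-110) = 26 - 7*(-110) = 26 + 770 = 796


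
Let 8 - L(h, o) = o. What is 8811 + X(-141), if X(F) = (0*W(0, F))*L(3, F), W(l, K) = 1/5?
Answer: 8811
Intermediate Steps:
W(l, K) = ⅕ (W(l, K) = 1*(⅕) = ⅕)
L(h, o) = 8 - o
X(F) = 0 (X(F) = (0*(⅕))*(8 - F) = 0*(8 - F) = 0)
8811 + X(-141) = 8811 + 0 = 8811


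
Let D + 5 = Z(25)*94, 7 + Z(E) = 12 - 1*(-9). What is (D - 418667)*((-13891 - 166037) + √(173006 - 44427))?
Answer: 75094030368 - 417356*√128579 ≈ 7.4944e+10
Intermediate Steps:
Z(E) = 14 (Z(E) = -7 + (12 - 1*(-9)) = -7 + (12 + 9) = -7 + 21 = 14)
D = 1311 (D = -5 + 14*94 = -5 + 1316 = 1311)
(D - 418667)*((-13891 - 166037) + √(173006 - 44427)) = (1311 - 418667)*((-13891 - 166037) + √(173006 - 44427)) = -417356*(-179928 + √128579) = 75094030368 - 417356*√128579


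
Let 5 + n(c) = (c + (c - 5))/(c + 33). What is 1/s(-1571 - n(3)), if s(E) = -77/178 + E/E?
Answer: 178/101 ≈ 1.7624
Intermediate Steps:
n(c) = -5 + (-5 + 2*c)/(33 + c) (n(c) = -5 + (c + (c - 5))/(c + 33) = -5 + (c + (-5 + c))/(33 + c) = -5 + (-5 + 2*c)/(33 + c))
s(E) = 101/178 (s(E) = -77*1/178 + 1 = -77/178 + 1 = 101/178)
1/s(-1571 - n(3)) = 1/(101/178) = 178/101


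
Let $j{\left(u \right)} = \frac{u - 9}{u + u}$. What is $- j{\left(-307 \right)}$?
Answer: $- \frac{158}{307} \approx -0.51466$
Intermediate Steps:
$j{\left(u \right)} = \frac{-9 + u}{2 u}$
$- j{\left(-307 \right)} = - \frac{-9 - 307}{2 \left(-307\right)} = - \frac{\left(-1\right) \left(-316\right)}{2 \cdot 307} = \left(-1\right) \frac{158}{307} = - \frac{158}{307}$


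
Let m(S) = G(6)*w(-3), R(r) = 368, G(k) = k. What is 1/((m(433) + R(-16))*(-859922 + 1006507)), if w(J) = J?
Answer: 1/51304750 ≈ 1.9491e-8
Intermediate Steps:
m(S) = -18 (m(S) = 6*(-3) = -18)
1/((m(433) + R(-16))*(-859922 + 1006507)) = 1/((-18 + 368)*(-859922 + 1006507)) = 1/(350*146585) = 1/51304750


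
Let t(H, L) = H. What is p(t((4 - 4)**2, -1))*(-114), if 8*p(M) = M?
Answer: 0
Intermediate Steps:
p(M) = M/8
p(t((4 - 4)**2, -1))*(-114) = ((4 - 4)**2/8)*(-114) = ((1/8)*0**2)*(-114) = ((1/8)*0)*(-114) = 0*(-114) = 0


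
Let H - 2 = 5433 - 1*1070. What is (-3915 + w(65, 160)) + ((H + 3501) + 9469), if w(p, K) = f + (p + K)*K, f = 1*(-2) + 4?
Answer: 49422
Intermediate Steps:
f = 2 (f = -2 + 4 = 2)
w(p, K) = 2 + K*(K + p) (w(p, K) = 2 + (p + K)*K = 2 + (K + p)*K = 2 + K*(K + p))
H = 4365 (H = 2 + (5433 - 1*1070) = 2 + (5433 - 1070) = 2 + 4363 = 4365)
(-3915 + w(65, 160)) + ((H + 3501) + 9469) = (-3915 + (2 + 160² + 160*65)) + ((4365 + 3501) + 9469) = (-3915 + (2 + 25600 + 10400)) + (7866 + 9469) = (-3915 + 36002) + 17335 = 32087 + 17335 = 49422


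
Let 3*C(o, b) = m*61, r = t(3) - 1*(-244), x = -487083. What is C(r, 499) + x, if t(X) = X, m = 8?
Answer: -1460761/3 ≈ -4.8692e+5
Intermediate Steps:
r = 247 (r = 3 - 1*(-244) = 3 + 244 = 247)
C(o, b) = 488/3 (C(o, b) = (8*61)/3 = (1/3)*488 = 488/3)
C(r, 499) + x = 488/3 - 487083 = -1460761/3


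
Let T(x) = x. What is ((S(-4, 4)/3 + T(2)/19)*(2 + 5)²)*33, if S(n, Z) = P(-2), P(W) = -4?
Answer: -37730/19 ≈ -1985.8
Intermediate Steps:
S(n, Z) = -4
((S(-4, 4)/3 + T(2)/19)*(2 + 5)²)*33 = ((-4/3 + 2/19)*(2 + 5)²)*33 = ((-4*⅓ + 2*(1/19))*7²)*33 = ((-4/3 + 2/19)*49)*33 = -70/57*49*33 = -3430/57*33 = -37730/19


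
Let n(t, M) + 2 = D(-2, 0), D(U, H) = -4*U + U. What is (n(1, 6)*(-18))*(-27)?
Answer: 1944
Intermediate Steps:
D(U, H) = -3*U
n(t, M) = 4 (n(t, M) = -2 - 3*(-2) = -2 + 6 = 4)
(n(1, 6)*(-18))*(-27) = (4*(-18))*(-27) = -72*(-27) = 1944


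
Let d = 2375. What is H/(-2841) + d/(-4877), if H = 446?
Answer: -8922517/13855557 ≈ -0.64397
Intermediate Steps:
H/(-2841) + d/(-4877) = 446/(-2841) + 2375/(-4877) = 446*(-1/2841) + 2375*(-1/4877) = -446/2841 - 2375/4877 = -8922517/13855557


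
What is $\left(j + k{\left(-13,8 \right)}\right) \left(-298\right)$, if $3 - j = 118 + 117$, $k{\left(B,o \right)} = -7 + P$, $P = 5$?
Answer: $69732$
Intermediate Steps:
$k{\left(B,o \right)} = -2$ ($k{\left(B,o \right)} = -7 + 5 = -2$)
$j = -232$ ($j = 3 - \left(118 + 117\right) = 3 - 235 = -232$)
$\left(j + k{\left(-13,8 \right)}\right) \left(-298\right) = \left(-232 - 2\right) \left(-298\right) = \left(-234\right) \left(-298\right) = 69732$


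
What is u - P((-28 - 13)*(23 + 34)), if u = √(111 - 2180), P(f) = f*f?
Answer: -5461569 + I*√2069 ≈ -5.4616e+6 + 45.486*I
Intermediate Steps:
P(f) = f²
u = I*√2069 (u = √(-2069) = I*√2069 ≈ 45.486*I)
u - P((-28 - 13)*(23 + 34)) = I*√2069 - ((-28 - 13)*(23 + 34))² = I*√2069 - (-41*57)² = I*√2069 - 1*(-2337)² = I*√2069 - 1*5461569 = I*√2069 - 5461569 = -5461569 + I*√2069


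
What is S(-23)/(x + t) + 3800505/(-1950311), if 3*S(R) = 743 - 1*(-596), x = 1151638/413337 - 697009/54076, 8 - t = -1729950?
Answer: -146935139359850999349739/75412916295415218212561 ≈ -1.9484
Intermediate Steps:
t = 1729958 (t = 8 - 1*(-1729950) = 8 + 1729950 = 1729958)
x = -225823632545/22351611612 (x = 1151638*(1/413337) - 697009*1/54076 = 1151638/413337 - 697009/54076 = -225823632545/22351611612 ≈ -10.103)
S(R) = 1339/3 (S(R) = (743 - 1*(-596))/3 = (743 + 596)/3 = (⅓)*1339 = 1339/3)
S(-23)/(x + t) + 3800505/(-1950311) = 1339/(3*(-225823632545/22351611612 + 1729958)) + 3800505/(-1950311) = 1339/(3*(38667123497439751/22351611612)) + 3800505*(-1/1950311) = (1339/3)*(22351611612/38667123497439751) - 3800505/1950311 = 9976269316156/38667123497439751 - 3800505/1950311 = -146935139359850999349739/75412916295415218212561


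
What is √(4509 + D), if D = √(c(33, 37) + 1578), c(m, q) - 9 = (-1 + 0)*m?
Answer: √(4509 + √1554) ≈ 67.442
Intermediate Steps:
c(m, q) = 9 - m (c(m, q) = 9 + (-1 + 0)*m = 9 - m)
D = √1554 (D = √((9 - 1*33) + 1578) = √((9 - 33) + 1578) = √(-24 + 1578) = √1554 ≈ 39.421)
√(4509 + D) = √(4509 + √1554)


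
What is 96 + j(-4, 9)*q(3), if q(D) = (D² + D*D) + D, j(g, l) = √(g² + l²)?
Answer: 96 + 21*√97 ≈ 302.83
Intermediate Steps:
q(D) = D + 2*D² (q(D) = (D² + D²) + D = 2*D² + D = D + 2*D²)
96 + j(-4, 9)*q(3) = 96 + √((-4)² + 9²)*(3*(1 + 2*3)) = 96 + √(16 + 81)*(3*(1 + 6)) = 96 + √97*(3*7) = 96 + √97*21 = 96 + 21*√97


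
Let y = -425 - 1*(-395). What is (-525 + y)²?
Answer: 308025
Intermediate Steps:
y = -30 (y = -425 + 395 = -30)
(-525 + y)² = (-525 - 30)² = (-555)² = 308025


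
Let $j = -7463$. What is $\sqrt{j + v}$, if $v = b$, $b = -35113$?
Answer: $4 i \sqrt{2661} \approx 206.34 i$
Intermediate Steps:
$v = -35113$
$\sqrt{j + v} = \sqrt{-7463 - 35113} = \sqrt{-42576} = 4 i \sqrt{2661}$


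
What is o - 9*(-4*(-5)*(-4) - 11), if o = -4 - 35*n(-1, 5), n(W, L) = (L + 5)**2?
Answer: -2685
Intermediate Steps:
n(W, L) = (5 + L)**2
o = -3504 (o = -4 - 35*(5 + 5)**2 = -4 - 35*10**2 = -4 - 35*100 = -4 - 3500 = -3504)
o - 9*(-4*(-5)*(-4) - 11) = -3504 - 9*(-4*(-5)*(-4) - 11) = -3504 - 9*(20*(-4) - 11) = -3504 - 9*(-80 - 11) = -3504 - 9*(-91) = -3504 + 819 = -2685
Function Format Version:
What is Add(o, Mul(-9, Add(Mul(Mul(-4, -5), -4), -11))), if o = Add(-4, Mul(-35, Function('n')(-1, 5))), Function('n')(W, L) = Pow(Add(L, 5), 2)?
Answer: -2685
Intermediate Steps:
Function('n')(W, L) = Pow(Add(5, L), 2)
o = -3504 (o = Add(-4, Mul(-35, Pow(Add(5, 5), 2))) = Add(-4, Mul(-35, Pow(10, 2))) = Add(-4, Mul(-35, 100)) = Add(-4, -3500) = -3504)
Add(o, Mul(-9, Add(Mul(Mul(-4, -5), -4), -11))) = Add(-3504, Mul(-9, Add(Mul(Mul(-4, -5), -4), -11))) = Add(-3504, Mul(-9, Add(Mul(20, -4), -11))) = Add(-3504, Mul(-9, Add(-80, -11))) = Add(-3504, Mul(-9, -91)) = Add(-3504, 819) = -2685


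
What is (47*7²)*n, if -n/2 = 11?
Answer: -50666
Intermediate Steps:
n = -22 (n = -2*11 = -22)
(47*7²)*n = (47*7²)*(-22) = (47*49)*(-22) = 2303*(-22) = -50666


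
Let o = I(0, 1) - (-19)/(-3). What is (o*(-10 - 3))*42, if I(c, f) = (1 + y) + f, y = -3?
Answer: 4004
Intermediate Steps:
I(c, f) = -2 + f (I(c, f) = (1 - 3) + f = -2 + f)
o = -22/3 (o = (-2 + 1) - (-19)/(-3) = -1 - (-19)*(-1)/3 = -1 - 1*19/3 = -1 - 19/3 = -22/3 ≈ -7.3333)
(o*(-10 - 3))*42 = -22*(-10 - 3)/3*42 = -22/3*(-13)*42 = (286/3)*42 = 4004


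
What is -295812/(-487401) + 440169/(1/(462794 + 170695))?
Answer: 45302658898512951/162467 ≈ 2.7884e+11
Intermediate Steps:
-295812/(-487401) + 440169/(1/(462794 + 170695)) = -295812*(-1/487401) + 440169/(1/633489) = 98604/162467 + 440169/(1/633489) = 98604/162467 + 440169*633489 = 98604/162467 + 278842219641 = 45302658898512951/162467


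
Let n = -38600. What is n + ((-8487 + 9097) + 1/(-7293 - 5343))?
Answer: -480041641/12636 ≈ -37990.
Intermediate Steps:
n + ((-8487 + 9097) + 1/(-7293 - 5343)) = -38600 + ((-8487 + 9097) + 1/(-7293 - 5343)) = -38600 + (610 + 1/(-12636)) = -38600 + (610 - 1/12636) = -38600 + 7707959/12636 = -480041641/12636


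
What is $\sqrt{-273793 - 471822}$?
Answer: $i \sqrt{745615} \approx 863.49 i$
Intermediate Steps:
$\sqrt{-273793 - 471822} = \sqrt{-745615} = i \sqrt{745615}$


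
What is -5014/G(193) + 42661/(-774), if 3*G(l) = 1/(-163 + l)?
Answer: -349317901/774 ≈ -4.5132e+5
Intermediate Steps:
G(l) = 1/(3*(-163 + l))
-5014/G(193) + 42661/(-774) = -5014/(1/(3*(-163 + 193))) + 42661/(-774) = -5014/((⅓)/30) + 42661*(-1/774) = -5014/((⅓)*(1/30)) - 42661/774 = -5014/1/90 - 42661/774 = -5014*90 - 42661/774 = -451260 - 42661/774 = -349317901/774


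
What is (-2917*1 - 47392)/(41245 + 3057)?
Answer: -50309/44302 ≈ -1.1356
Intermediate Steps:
(-2917*1 - 47392)/(41245 + 3057) = (-2917 - 47392)/44302 = -50309*1/44302 = -50309/44302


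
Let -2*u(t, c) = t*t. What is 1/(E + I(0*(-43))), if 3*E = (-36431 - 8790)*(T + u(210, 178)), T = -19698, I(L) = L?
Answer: 1/629295436 ≈ 1.5891e-9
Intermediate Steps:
u(t, c) = -t²/2 (u(t, c) = -t*t/2 = -t²/2)
E = 629295436 (E = ((-36431 - 8790)*(-19698 - ½*210²))/3 = (-45221*(-19698 - ½*44100))/3 = (-45221*(-19698 - 22050))/3 = (-45221*(-41748))/3 = (⅓)*1887886308 = 629295436)
1/(E + I(0*(-43))) = 1/(629295436 + 0*(-43)) = 1/(629295436 + 0) = 1/629295436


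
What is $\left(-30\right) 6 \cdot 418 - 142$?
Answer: $-75382$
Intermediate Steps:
$\left(-30\right) 6 \cdot 418 - 142 = \left(-180\right) 418 - 142 = -75240 - 142 = -75382$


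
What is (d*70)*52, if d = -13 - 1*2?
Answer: -54600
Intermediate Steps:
d = -15 (d = -13 - 2 = -15)
(d*70)*52 = -15*70*52 = -1050*52 = -54600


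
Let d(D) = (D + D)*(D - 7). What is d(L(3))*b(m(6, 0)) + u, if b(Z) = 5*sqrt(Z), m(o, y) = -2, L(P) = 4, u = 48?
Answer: 48 - 120*I*sqrt(2) ≈ 48.0 - 169.71*I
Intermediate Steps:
d(D) = 2*D*(-7 + D) (d(D) = (2*D)*(-7 + D) = 2*D*(-7 + D))
d(L(3))*b(m(6, 0)) + u = (2*4*(-7 + 4))*(5*sqrt(-2)) + 48 = (2*4*(-3))*(5*(I*sqrt(2))) + 48 = -120*I*sqrt(2) + 48 = 48 - 120*I*sqrt(2)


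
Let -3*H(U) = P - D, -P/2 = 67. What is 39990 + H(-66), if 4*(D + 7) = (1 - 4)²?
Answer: 480397/12 ≈ 40033.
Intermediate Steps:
D = -19/4 (D = -7 + (1 - 4)²/4 = -7 + (¼)*(-3)² = -7 + (¼)*9 = -7 + 9/4 = -19/4 ≈ -4.7500)
P = -134 (P = -2*67 = -134)
H(U) = 517/12 (H(U) = -(-134 - 1*(-19/4))/3 = -(-134 + 19/4)/3 = -⅓*(-517/4) = 517/12)
39990 + H(-66) = 39990 + 517/12 = 480397/12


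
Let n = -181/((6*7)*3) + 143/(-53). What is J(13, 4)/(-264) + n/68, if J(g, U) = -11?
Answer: -4345/227052 ≈ -0.019137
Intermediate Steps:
n = -27611/6678 (n = -181/(42*3) + 143*(-1/53) = -181/126 - 143/53 = -27611/6678 ≈ -4.1346)
J(13, 4)/(-264) + n/68 = -11/(-264) - 27611/6678/68 = -11*(-1/264) - 27611/6678*1/68 = 1/24 - 27611/454104 = -4345/227052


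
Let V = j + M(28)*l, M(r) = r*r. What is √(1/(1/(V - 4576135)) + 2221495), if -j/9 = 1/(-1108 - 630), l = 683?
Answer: 805*I*√8479702/1738 ≈ 1348.8*I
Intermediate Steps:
M(r) = r²
j = 9/1738 (j = -9/(-1108 - 630) = -9/(-1738) = -9*(-1/1738) = 9/1738 ≈ 0.0051784)
V = 930650345/1738 (V = 9/1738 + 28²*683 = 9/1738 + 784*683 = 9/1738 + 535472 = 930650345/1738 ≈ 5.3547e+5)
√(1/(1/(V - 4576135)) + 2221495) = √(1/(1/(930650345/1738 - 4576135)) + 2221495) = √(1/(1/(-7022672285/1738)) + 2221495) = √(1/(-1738/7022672285) + 2221495) = √(-7022672285/1738 + 2221495) = √(-3161713975/1738) = 805*I*√8479702/1738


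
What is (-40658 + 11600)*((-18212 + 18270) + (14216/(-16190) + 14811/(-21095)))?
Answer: -55991715752682/34152805 ≈ -1.6394e+6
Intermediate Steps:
(-40658 + 11600)*((-18212 + 18270) + (14216/(-16190) + 14811/(-21095))) = -29058*(58 + (14216*(-1/16190) + 14811*(-1/21095))) = -29058*(58 + (-7108/8095 - 14811/21095)) = -29058*(58 - 53967661/34152805) = -29058*1926895029/34152805 = -55991715752682/34152805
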